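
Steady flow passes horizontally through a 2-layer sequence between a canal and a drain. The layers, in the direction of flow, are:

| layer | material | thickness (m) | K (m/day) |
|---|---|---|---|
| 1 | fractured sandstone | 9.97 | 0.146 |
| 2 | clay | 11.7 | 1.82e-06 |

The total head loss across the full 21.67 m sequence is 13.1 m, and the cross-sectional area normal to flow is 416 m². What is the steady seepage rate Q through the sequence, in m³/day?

0.000848

Flow is perpendicular to layering, so the layers act in series and the equivalent K is the thickness-weighted harmonic mean.
Total thickness L = 9.97 + 11.7 = 21.67 m.
Σ(b_i/K_i) = 9.97/0.146 + 11.7/1.82e-06 = 6.429e+06 d.
K_eq = L / Σ(b_i/K_i) = 21.67 / 6.429e+06 = 3.371e-06 m/day.
Q = K_eq · A · (Δh/L) = 3.371e-06 × 416 × (13.1/21.67) = 0.0008477 m³/day.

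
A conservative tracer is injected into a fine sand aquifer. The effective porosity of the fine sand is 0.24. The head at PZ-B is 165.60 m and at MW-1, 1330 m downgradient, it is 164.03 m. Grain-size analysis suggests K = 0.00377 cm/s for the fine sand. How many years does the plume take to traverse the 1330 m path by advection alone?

227

Convert K: 0.00377 cm/s × 864 = 3.257 m/day.
Hydraulic gradient i = (165.60 − 164.03) / 1330 = 1.57 / 1330 = 0.001180.
Darcy flux q = K · i = 3.257 × 0.001180 = 0.003845 m/day.
Seepage velocity v = q / n_e = 0.003845 / 0.24 = 0.01602 m/day.
Travel time t = L / v = 1330 / 0.01602 = 83016 days = 227.3 years.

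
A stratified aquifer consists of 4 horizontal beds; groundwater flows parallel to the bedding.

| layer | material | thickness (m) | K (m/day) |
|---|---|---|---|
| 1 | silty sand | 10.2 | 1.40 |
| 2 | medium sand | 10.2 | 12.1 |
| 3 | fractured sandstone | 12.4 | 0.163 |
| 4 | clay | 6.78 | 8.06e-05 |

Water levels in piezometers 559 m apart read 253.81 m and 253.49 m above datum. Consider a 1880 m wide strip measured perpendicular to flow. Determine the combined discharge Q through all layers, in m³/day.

150

Flow is parallel to layering, so each bed carries its own Darcy discharge and the transmissivities add.
Σ(K_i·b_i) = 1.40×10.2 + 12.1×10.2 + 0.163×12.4 + 8.06e-05×6.78 = 139.7 m²/day.
Hydraulic gradient i = (253.81 − 253.49) / 559 = 0.32 / 559 = 0.0005725.
Q = Σ(K_i·b_i) · W · i = 139.7 × 1880 × 0.0005725 = 150.4 m³/day.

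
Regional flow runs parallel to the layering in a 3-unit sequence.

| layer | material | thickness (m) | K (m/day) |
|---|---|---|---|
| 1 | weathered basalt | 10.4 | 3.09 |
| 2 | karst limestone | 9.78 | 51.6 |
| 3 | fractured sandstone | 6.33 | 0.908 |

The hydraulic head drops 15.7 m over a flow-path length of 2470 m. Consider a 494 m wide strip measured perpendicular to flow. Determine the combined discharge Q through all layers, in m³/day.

Flow is parallel to layering, so each bed carries its own Darcy discharge and the transmissivities add.
Σ(K_i·b_i) = 3.09×10.4 + 51.6×9.78 + 0.908×6.33 = 542.5 m²/day.
Hydraulic gradient i = Δh / L = 15.7 / 2470 = 0.006356.
Q = Σ(K_i·b_i) · W · i = 542.5 × 494 × 0.006356 = 1704 m³/day.

1700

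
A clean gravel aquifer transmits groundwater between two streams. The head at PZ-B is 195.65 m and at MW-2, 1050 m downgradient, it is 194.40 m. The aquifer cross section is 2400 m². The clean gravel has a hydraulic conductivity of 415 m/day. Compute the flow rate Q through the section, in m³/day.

1190

Hydraulic gradient i = (195.65 − 194.40) / 1050 = 1.25 / 1050 = 0.001190.
Darcy's law: Q = K · A · i = 415.0 × 2400 × 0.001190 = 1186 m³/day.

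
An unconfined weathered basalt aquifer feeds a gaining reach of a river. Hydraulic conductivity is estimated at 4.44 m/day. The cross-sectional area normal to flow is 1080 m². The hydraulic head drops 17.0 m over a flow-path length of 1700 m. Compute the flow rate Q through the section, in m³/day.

48.0

Hydraulic gradient i = Δh / L = 17.0 / 1700 = 0.01000.
Darcy's law: Q = K · A · i = 4.440 × 1080 × 0.01000 = 47.95 m³/day.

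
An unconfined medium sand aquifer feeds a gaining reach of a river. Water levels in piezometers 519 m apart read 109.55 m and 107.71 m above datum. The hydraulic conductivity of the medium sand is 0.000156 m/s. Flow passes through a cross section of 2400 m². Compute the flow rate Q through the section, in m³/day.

Convert K: 0.000156 m/s × 86400 = 13.48 m/day.
Hydraulic gradient i = (109.55 − 107.71) / 519 = 1.84 / 519 = 0.003545.
Darcy's law: Q = K · A · i = 13.48 × 2400 × 0.003545 = 114.7 m³/day.

115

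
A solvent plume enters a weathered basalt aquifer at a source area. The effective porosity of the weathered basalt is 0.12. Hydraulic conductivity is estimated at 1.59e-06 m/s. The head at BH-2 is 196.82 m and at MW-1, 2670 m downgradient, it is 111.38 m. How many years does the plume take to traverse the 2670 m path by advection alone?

Convert K: 1.59e-06 m/s × 86400 = 0.1374 m/day.
Hydraulic gradient i = (196.82 − 111.38) / 2670 = 85.44 / 2670 = 0.03200.
Darcy flux q = K · i = 0.1374 × 0.03200 = 0.004396 m/day.
Seepage velocity v = q / n_e = 0.004396 / 0.12 = 0.03663 m/day.
Travel time t = L / v = 2670 / 0.03663 = 72884 days = 199.5 years.

200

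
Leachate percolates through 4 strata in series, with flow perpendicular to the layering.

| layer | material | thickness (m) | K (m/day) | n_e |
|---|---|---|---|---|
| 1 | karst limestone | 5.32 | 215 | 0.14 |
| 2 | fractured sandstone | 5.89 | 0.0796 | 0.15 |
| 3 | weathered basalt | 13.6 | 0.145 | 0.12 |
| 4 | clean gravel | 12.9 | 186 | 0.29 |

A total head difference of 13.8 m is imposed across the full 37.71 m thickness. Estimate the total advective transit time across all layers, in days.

With flow normal to the layers, continuity requires the same specific discharge q through every layer.
Σ(b_i/K_i) = 5.32/215 + 5.89/0.0796 + 13.6/0.145 + 12.9/186 = 167.9 d.
q = Δh / Σ(b_i/K_i) = 13.8 / 167.9 = 0.08220 m/day.
In each layer the seepage velocity is v_i = q/n_i, so the layer transit time is t_i = b_i·n_i / q:
  layer 1 (karst limestone): t_1 = 5.32 × 0.14 / 0.08220 = 9.061 d
  layer 2 (fractured sandstone): t_2 = 5.89 × 0.15 / 0.08220 = 10.75 d
  layer 3 (weathered basalt): t_3 = 13.6 × 0.12 / 0.08220 = 19.85 d
  layer 4 (clean gravel): t_4 = 12.9 × 0.29 / 0.08220 = 45.51 d
Total t = Σ t_i = 85.17 days.

85.2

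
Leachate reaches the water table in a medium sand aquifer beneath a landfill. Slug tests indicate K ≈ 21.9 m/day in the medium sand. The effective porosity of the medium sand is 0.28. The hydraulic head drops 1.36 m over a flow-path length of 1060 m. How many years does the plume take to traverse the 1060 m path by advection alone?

Hydraulic gradient i = Δh / L = 1.36 / 1060 = 0.001283.
Darcy flux q = K · i = 21.90 × 0.001283 = 0.02810 m/day.
Seepage velocity v = q / n_e = 0.02810 / 0.28 = 0.1004 m/day.
Travel time t = L / v = 1060 / 0.1004 = 10563 days = 28.92 years.

28.9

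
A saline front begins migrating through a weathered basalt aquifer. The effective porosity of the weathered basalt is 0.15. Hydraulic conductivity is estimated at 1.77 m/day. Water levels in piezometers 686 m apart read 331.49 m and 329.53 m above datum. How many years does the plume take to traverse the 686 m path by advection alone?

Hydraulic gradient i = (331.49 − 329.53) / 686 = 1.96 / 686 = 0.002857.
Darcy flux q = K · i = 1.770 × 0.002857 = 0.005057 m/day.
Seepage velocity v = q / n_e = 0.005057 / 0.15 = 0.03371 m/day.
Travel time t = L / v = 686 / 0.03371 = 20347 days = 55.71 years.

55.7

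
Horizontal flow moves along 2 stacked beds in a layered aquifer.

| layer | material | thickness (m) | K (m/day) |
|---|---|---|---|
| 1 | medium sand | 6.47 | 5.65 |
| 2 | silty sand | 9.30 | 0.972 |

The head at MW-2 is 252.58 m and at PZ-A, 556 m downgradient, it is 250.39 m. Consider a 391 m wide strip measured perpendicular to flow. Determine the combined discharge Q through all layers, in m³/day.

70.2

Flow is parallel to layering, so each bed carries its own Darcy discharge and the transmissivities add.
Σ(K_i·b_i) = 5.65×6.47 + 0.972×9.30 = 45.60 m²/day.
Hydraulic gradient i = (252.58 − 250.39) / 556 = 2.19 / 556 = 0.003939.
Q = Σ(K_i·b_i) · W · i = 45.60 × 391 × 0.003939 = 70.22 m³/day.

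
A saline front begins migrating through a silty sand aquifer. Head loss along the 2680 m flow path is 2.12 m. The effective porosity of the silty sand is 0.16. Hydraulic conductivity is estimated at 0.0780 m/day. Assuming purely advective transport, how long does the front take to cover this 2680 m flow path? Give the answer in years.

Hydraulic gradient i = Δh / L = 2.12 / 2680 = 0.0007910.
Darcy flux q = K · i = 0.07800 × 0.0007910 = 6.170e-05 m/day.
Seepage velocity v = q / n_e = 6.170e-05 / 0.16 = 0.0003856 m/day.
Travel time t = L / v = 2680 / 0.0003856 = 6.950e+06 days = 19027 years.

19000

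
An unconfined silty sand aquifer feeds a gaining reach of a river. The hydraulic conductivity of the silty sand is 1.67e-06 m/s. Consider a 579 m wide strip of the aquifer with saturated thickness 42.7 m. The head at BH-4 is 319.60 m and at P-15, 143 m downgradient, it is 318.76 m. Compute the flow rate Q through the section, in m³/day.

Convert K: 1.67e-06 m/s × 86400 = 0.1443 m/day.
Cross-sectional area A = 579 × 42.7 = 24723 m².
Hydraulic gradient i = (319.60 − 318.76) / 143 = 0.84 / 143 = 0.005874.
Darcy's law: Q = K · A · i = 0.1443 × 24723 × 0.005874 = 20.95 m³/day.

21.0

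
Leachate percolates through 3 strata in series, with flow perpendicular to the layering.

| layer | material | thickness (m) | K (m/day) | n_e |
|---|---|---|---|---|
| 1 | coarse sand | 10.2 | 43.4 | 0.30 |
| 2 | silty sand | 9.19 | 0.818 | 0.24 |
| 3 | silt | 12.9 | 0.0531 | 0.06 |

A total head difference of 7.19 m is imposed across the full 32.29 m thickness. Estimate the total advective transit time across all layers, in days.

214

With flow normal to the layers, continuity requires the same specific discharge q through every layer.
Σ(b_i/K_i) = 10.2/43.4 + 9.19/0.818 + 12.9/0.0531 = 254.4 d.
q = Δh / Σ(b_i/K_i) = 7.19 / 254.4 = 0.02826 m/day.
In each layer the seepage velocity is v_i = q/n_i, so the layer transit time is t_i = b_i·n_i / q:
  layer 1 (coarse sand): t_1 = 10.2 × 0.30 / 0.02826 = 108.3 d
  layer 2 (silty sand): t_2 = 9.19 × 0.24 / 0.02826 = 78.04 d
  layer 3 (silt): t_3 = 12.9 × 0.06 / 0.02826 = 27.39 d
Total t = Σ t_i = 213.7 days.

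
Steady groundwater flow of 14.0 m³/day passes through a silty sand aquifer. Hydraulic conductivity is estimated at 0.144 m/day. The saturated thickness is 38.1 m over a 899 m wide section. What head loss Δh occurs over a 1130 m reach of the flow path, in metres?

3.21

Cross-sectional area A = 899 × 38.1 = 34252 m².
From Q = K·A·i, i = Q / (K·A) = 14.0 / (0.1440 × 34252) = 0.002838.
Head loss Δh = i · L = 0.002838 × 1130 = 3.207 m.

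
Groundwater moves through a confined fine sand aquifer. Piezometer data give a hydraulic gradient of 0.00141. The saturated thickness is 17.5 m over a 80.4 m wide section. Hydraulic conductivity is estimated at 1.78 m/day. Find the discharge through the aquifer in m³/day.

3.53

Cross-sectional area A = 80.4 × 17.5 = 1407 m².
Hydraulic gradient i = 0.00141.
Darcy's law: Q = K · A · i = 1.780 × 1407 × 0.001410 = 3.531 m³/day.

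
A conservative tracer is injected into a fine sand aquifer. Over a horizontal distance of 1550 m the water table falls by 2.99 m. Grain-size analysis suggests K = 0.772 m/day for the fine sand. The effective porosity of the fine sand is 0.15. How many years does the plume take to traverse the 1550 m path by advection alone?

427

Hydraulic gradient i = Δh / L = 2.99 / 1550 = 0.001929.
Darcy flux q = K · i = 0.7720 × 0.001929 = 0.001489 m/day.
Seepage velocity v = q / n_e = 0.001489 / 0.15 = 0.009928 m/day.
Travel time t = L / v = 1550 / 0.009928 = 1.561e+05 days = 427.4 years.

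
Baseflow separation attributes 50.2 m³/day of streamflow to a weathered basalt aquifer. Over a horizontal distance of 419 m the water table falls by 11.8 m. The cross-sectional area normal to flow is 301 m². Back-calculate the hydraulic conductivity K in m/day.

5.92

Hydraulic gradient i = Δh / L = 11.8 / 419 = 0.02816.
From Q = K·A·i, K = Q / (A·i) = 50.2 / (301.0 × 0.02816) = 5.922 m/day.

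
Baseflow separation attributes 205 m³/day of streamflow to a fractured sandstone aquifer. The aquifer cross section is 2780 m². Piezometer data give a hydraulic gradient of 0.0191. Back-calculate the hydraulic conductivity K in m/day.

3.86

Hydraulic gradient i = 0.0191.
From Q = K·A·i, K = Q / (A·i) = 205 / (2780 × 0.01910) = 3.861 m/day.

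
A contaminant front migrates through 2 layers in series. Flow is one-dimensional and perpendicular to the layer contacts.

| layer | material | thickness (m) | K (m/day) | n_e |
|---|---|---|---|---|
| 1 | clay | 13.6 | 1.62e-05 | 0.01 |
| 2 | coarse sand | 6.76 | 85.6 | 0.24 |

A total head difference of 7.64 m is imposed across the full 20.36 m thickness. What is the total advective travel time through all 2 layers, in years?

With flow normal to the layers, continuity requires the same specific discharge q through every layer.
Σ(b_i/K_i) = 13.6/1.62e-05 + 6.76/85.6 = 8.395e+05 d.
q = Δh / Σ(b_i/K_i) = 7.64 / 8.395e+05 = 9.101e-06 m/day.
In each layer the seepage velocity is v_i = q/n_i, so the layer transit time is t_i = b_i·n_i / q:
  layer 1 (clay): t_1 = 13.6 × 0.01 / 9.101e-06 = 14944 d
  layer 2 (coarse sand): t_2 = 6.76 × 0.24 / 9.101e-06 = 1.783e+05 d
Total t = Σ t_i = 1.932e+05 days = 529.0 years.

529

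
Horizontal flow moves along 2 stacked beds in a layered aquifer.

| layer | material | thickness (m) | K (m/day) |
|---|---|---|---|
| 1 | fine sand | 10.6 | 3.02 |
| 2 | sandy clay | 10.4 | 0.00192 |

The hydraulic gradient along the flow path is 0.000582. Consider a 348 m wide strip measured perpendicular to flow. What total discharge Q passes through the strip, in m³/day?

Flow is parallel to layering, so each bed carries its own Darcy discharge and the transmissivities add.
Σ(K_i·b_i) = 3.02×10.6 + 0.00192×10.4 = 32.03 m²/day.
Hydraulic gradient i = 0.000582.
Q = Σ(K_i·b_i) · W · i = 32.03 × 348 × 0.0005820 = 6.488 m³/day.

6.49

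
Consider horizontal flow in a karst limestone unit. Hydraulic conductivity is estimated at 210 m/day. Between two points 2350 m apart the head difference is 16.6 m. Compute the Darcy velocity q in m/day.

1.48

Hydraulic gradient i = Δh / L = 16.6 / 2350 = 0.007064.
Specific discharge q = K · i = 210.0 × 0.007064 = 1.483 m/day.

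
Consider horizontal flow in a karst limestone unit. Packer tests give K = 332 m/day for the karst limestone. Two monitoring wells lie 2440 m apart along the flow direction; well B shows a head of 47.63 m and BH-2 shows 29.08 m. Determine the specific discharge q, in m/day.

2.52

Hydraulic gradient i = (47.63 − 29.08) / 2440 = 18.55 / 2440 = 0.007602.
Specific discharge q = K · i = 332.0 × 0.007602 = 2.524 m/day.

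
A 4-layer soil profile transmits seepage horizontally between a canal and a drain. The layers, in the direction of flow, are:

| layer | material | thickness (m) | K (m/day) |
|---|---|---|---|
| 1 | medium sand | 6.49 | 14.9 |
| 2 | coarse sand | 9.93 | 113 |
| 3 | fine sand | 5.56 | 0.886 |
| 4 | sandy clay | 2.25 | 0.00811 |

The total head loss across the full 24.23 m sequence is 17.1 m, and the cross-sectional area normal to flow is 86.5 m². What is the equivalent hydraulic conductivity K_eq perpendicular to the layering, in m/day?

0.0852

Flow is perpendicular to layering, so the layers act in series and the equivalent K is the thickness-weighted harmonic mean.
Total thickness L = 6.49 + 9.93 + 5.56 + 2.25 = 24.23 m.
Σ(b_i/K_i) = 6.49/14.9 + 9.93/113 + 5.56/0.886 + 2.25/0.00811 = 284.2 d.
K_eq = L / Σ(b_i/K_i) = 24.23 / 284.2 = 0.08525 m/day.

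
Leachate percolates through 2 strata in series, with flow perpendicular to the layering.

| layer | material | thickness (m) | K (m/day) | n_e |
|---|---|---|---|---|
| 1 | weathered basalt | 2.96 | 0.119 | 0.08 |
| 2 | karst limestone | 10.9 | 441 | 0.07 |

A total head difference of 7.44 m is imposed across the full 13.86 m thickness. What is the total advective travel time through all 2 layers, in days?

With flow normal to the layers, continuity requires the same specific discharge q through every layer.
Σ(b_i/K_i) = 2.96/0.119 + 10.9/441 = 24.90 d.
q = Δh / Σ(b_i/K_i) = 7.44 / 24.90 = 0.2988 m/day.
In each layer the seepage velocity is v_i = q/n_i, so the layer transit time is t_i = b_i·n_i / q:
  layer 1 (weathered basalt): t_1 = 2.96 × 0.08 / 0.2988 = 0.7925 d
  layer 2 (karst limestone): t_2 = 10.9 × 0.07 / 0.2988 = 2.553 d
Total t = Σ t_i = 3.346 days.

3.35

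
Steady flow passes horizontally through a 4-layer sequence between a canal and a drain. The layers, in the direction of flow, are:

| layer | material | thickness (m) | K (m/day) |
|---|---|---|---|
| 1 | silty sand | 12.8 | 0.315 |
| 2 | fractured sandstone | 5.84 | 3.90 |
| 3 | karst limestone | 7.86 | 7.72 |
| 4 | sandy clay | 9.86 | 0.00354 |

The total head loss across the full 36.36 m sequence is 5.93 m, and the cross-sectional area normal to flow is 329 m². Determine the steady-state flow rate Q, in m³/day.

Flow is perpendicular to layering, so the layers act in series and the equivalent K is the thickness-weighted harmonic mean.
Total thickness L = 12.8 + 5.84 + 7.86 + 9.86 = 36.36 m.
Σ(b_i/K_i) = 12.8/0.315 + 5.84/3.90 + 7.86/7.72 + 9.86/0.00354 = 2828 d.
K_eq = L / Σ(b_i/K_i) = 36.36 / 2828 = 0.01286 m/day.
Q = K_eq · A · (Δh/L) = 0.01286 × 329 × (5.93/36.36) = 0.6898 m³/day.

0.690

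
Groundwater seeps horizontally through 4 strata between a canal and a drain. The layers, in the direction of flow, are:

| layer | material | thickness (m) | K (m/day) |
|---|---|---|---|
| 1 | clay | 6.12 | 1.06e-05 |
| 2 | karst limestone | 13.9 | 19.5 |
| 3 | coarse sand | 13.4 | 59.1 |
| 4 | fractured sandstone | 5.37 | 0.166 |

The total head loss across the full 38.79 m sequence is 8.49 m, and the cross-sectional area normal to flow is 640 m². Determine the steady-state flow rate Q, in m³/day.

Flow is perpendicular to layering, so the layers act in series and the equivalent K is the thickness-weighted harmonic mean.
Total thickness L = 6.12 + 13.9 + 13.4 + 5.37 = 38.79 m.
Σ(b_i/K_i) = 6.12/1.06e-05 + 13.9/19.5 + 13.4/59.1 + 5.37/0.166 = 5.774e+05 d.
K_eq = L / Σ(b_i/K_i) = 38.79 / 5.774e+05 = 6.718e-05 m/day.
Q = K_eq · A · (Δh/L) = 6.718e-05 × 640 × (8.49/38.79) = 0.009411 m³/day.

0.00941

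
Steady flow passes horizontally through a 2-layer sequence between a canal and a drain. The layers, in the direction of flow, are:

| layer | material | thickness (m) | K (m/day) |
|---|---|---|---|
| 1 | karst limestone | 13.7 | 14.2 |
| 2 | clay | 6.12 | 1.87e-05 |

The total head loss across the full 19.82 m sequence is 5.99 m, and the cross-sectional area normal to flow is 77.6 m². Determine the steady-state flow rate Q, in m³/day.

0.00142

Flow is perpendicular to layering, so the layers act in series and the equivalent K is the thickness-weighted harmonic mean.
Total thickness L = 13.7 + 6.12 = 19.82 m.
Σ(b_i/K_i) = 13.7/14.2 + 6.12/1.87e-05 = 3.273e+05 d.
K_eq = L / Σ(b_i/K_i) = 19.82 / 3.273e+05 = 6.056e-05 m/day.
Q = K_eq · A · (Δh/L) = 6.056e-05 × 77.6 × (5.99/19.82) = 0.001420 m³/day.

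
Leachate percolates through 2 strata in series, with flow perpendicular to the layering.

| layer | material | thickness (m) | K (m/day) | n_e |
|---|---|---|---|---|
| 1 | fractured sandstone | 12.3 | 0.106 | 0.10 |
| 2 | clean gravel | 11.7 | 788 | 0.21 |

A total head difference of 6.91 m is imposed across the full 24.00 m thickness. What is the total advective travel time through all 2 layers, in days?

61.9

With flow normal to the layers, continuity requires the same specific discharge q through every layer.
Σ(b_i/K_i) = 12.3/0.106 + 11.7/788 = 116.1 d.
q = Δh / Σ(b_i/K_i) = 6.91 / 116.1 = 0.05954 m/day.
In each layer the seepage velocity is v_i = q/n_i, so the layer transit time is t_i = b_i·n_i / q:
  layer 1 (fractured sandstone): t_1 = 12.3 × 0.10 / 0.05954 = 20.66 d
  layer 2 (clean gravel): t_2 = 11.7 × 0.21 / 0.05954 = 41.27 d
Total t = Σ t_i = 61.92 days.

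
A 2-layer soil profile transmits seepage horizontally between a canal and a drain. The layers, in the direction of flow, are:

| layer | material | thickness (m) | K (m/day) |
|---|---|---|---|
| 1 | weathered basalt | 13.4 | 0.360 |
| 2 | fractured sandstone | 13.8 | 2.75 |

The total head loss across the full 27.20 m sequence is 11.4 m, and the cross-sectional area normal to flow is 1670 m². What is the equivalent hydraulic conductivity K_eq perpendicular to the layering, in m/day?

Flow is perpendicular to layering, so the layers act in series and the equivalent K is the thickness-weighted harmonic mean.
Total thickness L = 13.4 + 13.8 = 27.20 m.
Σ(b_i/K_i) = 13.4/0.360 + 13.8/2.75 = 42.24 d.
K_eq = L / Σ(b_i/K_i) = 27.20 / 42.24 = 0.6439 m/day.

0.644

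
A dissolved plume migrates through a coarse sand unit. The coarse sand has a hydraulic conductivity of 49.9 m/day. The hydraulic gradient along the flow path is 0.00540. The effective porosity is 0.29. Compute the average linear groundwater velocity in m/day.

0.929

Hydraulic gradient i = 0.00540.
Darcy flux q = K · i = 49.90 × 0.005400 = 0.2695 m/day.
Seepage velocity v = q / n_e = 0.2695 / 0.29 = 0.9292 m/day.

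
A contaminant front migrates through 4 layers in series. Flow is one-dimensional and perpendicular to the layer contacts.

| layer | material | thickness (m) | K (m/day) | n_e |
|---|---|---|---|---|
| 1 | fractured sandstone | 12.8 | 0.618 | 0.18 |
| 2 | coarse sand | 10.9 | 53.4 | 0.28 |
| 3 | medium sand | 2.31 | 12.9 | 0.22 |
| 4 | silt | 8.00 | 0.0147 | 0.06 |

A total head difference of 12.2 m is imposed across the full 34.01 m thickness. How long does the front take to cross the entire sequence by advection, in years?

With flow normal to the layers, continuity requires the same specific discharge q through every layer.
Σ(b_i/K_i) = 12.8/0.618 + 10.9/53.4 + 2.31/12.9 + 8.00/0.0147 = 565.3 d.
q = Δh / Σ(b_i/K_i) = 12.2 / 565.3 = 0.02158 m/day.
In each layer the seepage velocity is v_i = q/n_i, so the layer transit time is t_i = b_i·n_i / q:
  layer 1 (fractured sandstone): t_1 = 12.8 × 0.18 / 0.02158 = 106.8 d
  layer 2 (coarse sand): t_2 = 10.9 × 0.28 / 0.02158 = 141.4 d
  layer 3 (medium sand): t_3 = 2.31 × 0.22 / 0.02158 = 23.55 d
  layer 4 (silt): t_4 = 8.00 × 0.06 / 0.02158 = 22.24 d
Total t = Σ t_i = 294.0 days = 0.8049 years.

0.805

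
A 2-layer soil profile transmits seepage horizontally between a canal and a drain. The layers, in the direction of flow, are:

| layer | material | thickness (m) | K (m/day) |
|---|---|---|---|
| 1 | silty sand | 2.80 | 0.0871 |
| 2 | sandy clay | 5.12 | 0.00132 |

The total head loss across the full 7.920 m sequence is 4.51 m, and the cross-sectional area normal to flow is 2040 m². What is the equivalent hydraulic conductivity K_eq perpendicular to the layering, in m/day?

Flow is perpendicular to layering, so the layers act in series and the equivalent K is the thickness-weighted harmonic mean.
Total thickness L = 2.80 + 5.12 = 7.920 m.
Σ(b_i/K_i) = 2.80/0.0871 + 5.12/0.00132 = 3911 d.
K_eq = L / Σ(b_i/K_i) = 7.920 / 3911 = 0.002025 m/day.

0.00203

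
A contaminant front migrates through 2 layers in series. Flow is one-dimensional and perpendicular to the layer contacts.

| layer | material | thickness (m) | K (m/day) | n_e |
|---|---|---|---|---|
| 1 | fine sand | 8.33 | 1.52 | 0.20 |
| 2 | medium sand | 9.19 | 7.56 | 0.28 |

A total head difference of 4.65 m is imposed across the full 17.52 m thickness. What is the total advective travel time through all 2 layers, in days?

6.10

With flow normal to the layers, continuity requires the same specific discharge q through every layer.
Σ(b_i/K_i) = 8.33/1.52 + 9.19/7.56 = 6.696 d.
q = Δh / Σ(b_i/K_i) = 4.65 / 6.696 = 0.6945 m/day.
In each layer the seepage velocity is v_i = q/n_i, so the layer transit time is t_i = b_i·n_i / q:
  layer 1 (fine sand): t_1 = 8.33 × 0.20 / 0.6945 = 2.399 d
  layer 2 (medium sand): t_2 = 9.19 × 0.28 / 0.6945 = 3.705 d
Total t = Σ t_i = 6.104 days.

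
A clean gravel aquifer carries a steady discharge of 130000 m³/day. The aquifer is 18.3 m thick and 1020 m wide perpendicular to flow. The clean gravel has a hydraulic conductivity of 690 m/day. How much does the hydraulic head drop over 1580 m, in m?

15.9

Cross-sectional area A = 1020 × 18.3 = 18666 m².
From Q = K·A·i, i = Q / (K·A) = 130000 / (690.0 × 18666) = 0.01009.
Head loss Δh = i · L = 0.01009 × 1580 = 15.95 m.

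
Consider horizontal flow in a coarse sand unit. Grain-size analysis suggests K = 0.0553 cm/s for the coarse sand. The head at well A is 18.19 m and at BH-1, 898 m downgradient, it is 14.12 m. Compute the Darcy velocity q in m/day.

0.217

Convert K: 0.0553 cm/s × 864 = 47.78 m/day.
Hydraulic gradient i = (18.19 − 14.12) / 898 = 4.07 / 898 = 0.004532.
Specific discharge q = K · i = 47.78 × 0.004532 = 0.2165 m/day.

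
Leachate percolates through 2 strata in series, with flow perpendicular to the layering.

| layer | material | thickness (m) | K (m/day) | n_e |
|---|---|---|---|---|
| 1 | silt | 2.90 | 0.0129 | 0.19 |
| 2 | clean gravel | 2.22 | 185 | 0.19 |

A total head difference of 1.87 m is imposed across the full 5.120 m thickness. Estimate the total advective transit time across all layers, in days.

With flow normal to the layers, continuity requires the same specific discharge q through every layer.
Σ(b_i/K_i) = 2.90/0.0129 + 2.22/185 = 224.8 d.
q = Δh / Σ(b_i/K_i) = 1.87 / 224.8 = 0.008318 m/day.
In each layer the seepage velocity is v_i = q/n_i, so the layer transit time is t_i = b_i·n_i / q:
  layer 1 (silt): t_1 = 2.90 × 0.19 / 0.008318 = 66.24 d
  layer 2 (clean gravel): t_2 = 2.22 × 0.19 / 0.008318 = 50.71 d
Total t = Σ t_i = 117.0 days.

117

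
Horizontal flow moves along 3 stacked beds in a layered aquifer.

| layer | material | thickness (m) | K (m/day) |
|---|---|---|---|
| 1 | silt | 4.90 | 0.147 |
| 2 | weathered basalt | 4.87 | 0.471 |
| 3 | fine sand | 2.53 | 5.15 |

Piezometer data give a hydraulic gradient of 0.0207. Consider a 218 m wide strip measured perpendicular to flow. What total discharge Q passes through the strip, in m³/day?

Flow is parallel to layering, so each bed carries its own Darcy discharge and the transmissivities add.
Σ(K_i·b_i) = 0.147×4.90 + 0.471×4.87 + 5.15×2.53 = 16.04 m²/day.
Hydraulic gradient i = 0.0207.
Q = Σ(K_i·b_i) · W · i = 16.04 × 218 × 0.02070 = 72.40 m³/day.

72.4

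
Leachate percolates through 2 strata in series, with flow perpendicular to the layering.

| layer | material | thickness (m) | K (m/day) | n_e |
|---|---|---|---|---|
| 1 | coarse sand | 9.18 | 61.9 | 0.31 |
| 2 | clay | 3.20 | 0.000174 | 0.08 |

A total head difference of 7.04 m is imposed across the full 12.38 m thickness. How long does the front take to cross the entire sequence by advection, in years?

With flow normal to the layers, continuity requires the same specific discharge q through every layer.
Σ(b_i/K_i) = 9.18/61.9 + 3.20/0.000174 = 18391 d.
q = Δh / Σ(b_i/K_i) = 7.04 / 18391 = 0.0003828 m/day.
In each layer the seepage velocity is v_i = q/n_i, so the layer transit time is t_i = b_i·n_i / q:
  layer 1 (coarse sand): t_1 = 9.18 × 0.31 / 0.0003828 = 7434 d
  layer 2 (clay): t_2 = 3.20 × 0.08 / 0.0003828 = 668.8 d
Total t = Σ t_i = 8103 days = 22.18 years.

22.2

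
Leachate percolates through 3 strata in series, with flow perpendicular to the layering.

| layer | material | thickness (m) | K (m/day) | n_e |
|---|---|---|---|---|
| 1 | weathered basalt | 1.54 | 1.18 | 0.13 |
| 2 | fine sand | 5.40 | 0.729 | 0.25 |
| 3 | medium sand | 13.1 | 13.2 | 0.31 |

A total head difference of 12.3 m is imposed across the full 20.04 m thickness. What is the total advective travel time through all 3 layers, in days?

With flow normal to the layers, continuity requires the same specific discharge q through every layer.
Σ(b_i/K_i) = 1.54/1.18 + 5.40/0.729 + 13.1/13.2 = 9.705 d.
q = Δh / Σ(b_i/K_i) = 12.3 / 9.705 = 1.267 m/day.
In each layer the seepage velocity is v_i = q/n_i, so the layer transit time is t_i = b_i·n_i / q:
  layer 1 (weathered basalt): t_1 = 1.54 × 0.13 / 1.267 = 0.1580 d
  layer 2 (fine sand): t_2 = 5.40 × 0.25 / 1.267 = 1.065 d
  layer 3 (medium sand): t_3 = 13.1 × 0.31 / 1.267 = 3.204 d
Total t = Σ t_i = 4.427 days.

4.43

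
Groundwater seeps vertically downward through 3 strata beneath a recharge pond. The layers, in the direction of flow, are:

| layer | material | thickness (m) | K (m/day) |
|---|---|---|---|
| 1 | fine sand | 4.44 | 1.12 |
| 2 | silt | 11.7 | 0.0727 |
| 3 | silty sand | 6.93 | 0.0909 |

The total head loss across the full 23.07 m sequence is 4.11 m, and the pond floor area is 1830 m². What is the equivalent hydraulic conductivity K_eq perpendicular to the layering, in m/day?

Flow is perpendicular to layering, so the layers act in series and the equivalent K is the thickness-weighted harmonic mean.
Total thickness L = 4.44 + 11.7 + 6.93 = 23.07 m.
Σ(b_i/K_i) = 4.44/1.12 + 11.7/0.0727 + 6.93/0.0909 = 241.1 d.
K_eq = L / Σ(b_i/K_i) = 23.07 / 241.1 = 0.09567 m/day.

0.0957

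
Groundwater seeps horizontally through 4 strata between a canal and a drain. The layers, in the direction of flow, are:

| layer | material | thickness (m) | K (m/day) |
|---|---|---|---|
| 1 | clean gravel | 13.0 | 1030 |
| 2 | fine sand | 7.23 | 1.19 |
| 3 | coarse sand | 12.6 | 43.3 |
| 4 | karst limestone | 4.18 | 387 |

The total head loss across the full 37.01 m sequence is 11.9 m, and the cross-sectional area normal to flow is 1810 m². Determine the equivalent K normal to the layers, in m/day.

Flow is perpendicular to layering, so the layers act in series and the equivalent K is the thickness-weighted harmonic mean.
Total thickness L = 13.0 + 7.23 + 12.6 + 4.18 = 37.01 m.
Σ(b_i/K_i) = 13.0/1030 + 7.23/1.19 + 12.6/43.3 + 4.18/387 = 6.390 d.
K_eq = L / Σ(b_i/K_i) = 37.01 / 6.390 = 5.792 m/day.

5.79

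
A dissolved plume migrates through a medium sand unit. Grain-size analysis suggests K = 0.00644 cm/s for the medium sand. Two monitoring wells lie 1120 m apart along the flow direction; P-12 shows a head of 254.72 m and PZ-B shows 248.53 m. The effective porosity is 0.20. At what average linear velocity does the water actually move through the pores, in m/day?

Convert K: 0.00644 cm/s × 864 = 5.564 m/day.
Hydraulic gradient i = (254.72 − 248.53) / 1120 = 6.19 / 1120 = 0.005527.
Darcy flux q = K · i = 5.564 × 0.005527 = 0.03075 m/day.
Seepage velocity v = q / n_e = 0.03075 / 0.20 = 0.1538 m/day.

0.154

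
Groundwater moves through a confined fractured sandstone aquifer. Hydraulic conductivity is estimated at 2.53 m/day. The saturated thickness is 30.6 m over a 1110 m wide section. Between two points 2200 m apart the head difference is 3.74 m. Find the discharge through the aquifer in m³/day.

146

Cross-sectional area A = 1110 × 30.6 = 33966 m².
Hydraulic gradient i = Δh / L = 3.74 / 2200 = 0.001700.
Darcy's law: Q = K · A · i = 2.530 × 33966 × 0.001700 = 146.1 m³/day.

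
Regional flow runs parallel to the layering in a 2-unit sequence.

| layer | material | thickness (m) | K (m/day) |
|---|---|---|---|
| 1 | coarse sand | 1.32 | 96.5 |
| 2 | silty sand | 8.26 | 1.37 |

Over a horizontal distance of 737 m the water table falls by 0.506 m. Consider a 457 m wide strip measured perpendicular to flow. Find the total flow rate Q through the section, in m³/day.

Flow is parallel to layering, so each bed carries its own Darcy discharge and the transmissivities add.
Σ(K_i·b_i) = 96.5×1.32 + 1.37×8.26 = 138.7 m²/day.
Hydraulic gradient i = Δh / L = 0.506 / 737 = 0.0006866.
Q = Σ(K_i·b_i) · W · i = 138.7 × 457 × 0.0006866 = 43.52 m³/day.

43.5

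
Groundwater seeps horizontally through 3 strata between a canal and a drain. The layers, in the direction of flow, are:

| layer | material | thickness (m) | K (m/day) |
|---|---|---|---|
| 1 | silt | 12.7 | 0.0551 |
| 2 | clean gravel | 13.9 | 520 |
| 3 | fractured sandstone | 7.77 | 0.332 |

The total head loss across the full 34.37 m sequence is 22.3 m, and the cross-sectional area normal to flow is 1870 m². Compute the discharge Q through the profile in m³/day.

164

Flow is perpendicular to layering, so the layers act in series and the equivalent K is the thickness-weighted harmonic mean.
Total thickness L = 12.7 + 13.9 + 7.77 = 34.37 m.
Σ(b_i/K_i) = 12.7/0.0551 + 13.9/520 + 7.77/0.332 = 253.9 d.
K_eq = L / Σ(b_i/K_i) = 34.37 / 253.9 = 0.1354 m/day.
Q = K_eq · A · (Δh/L) = 0.1354 × 1870 × (22.3/34.37) = 164.2 m³/day.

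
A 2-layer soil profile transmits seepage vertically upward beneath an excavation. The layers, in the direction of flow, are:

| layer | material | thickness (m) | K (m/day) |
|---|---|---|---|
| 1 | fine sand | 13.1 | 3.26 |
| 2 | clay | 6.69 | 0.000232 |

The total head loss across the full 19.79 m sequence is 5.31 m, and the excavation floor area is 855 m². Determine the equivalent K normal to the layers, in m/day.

Flow is perpendicular to layering, so the layers act in series and the equivalent K is the thickness-weighted harmonic mean.
Total thickness L = 13.1 + 6.69 = 19.79 m.
Σ(b_i/K_i) = 13.1/3.26 + 6.69/0.000232 = 28840 d.
K_eq = L / Σ(b_i/K_i) = 19.79 / 28840 = 0.0006862 m/day.

0.000686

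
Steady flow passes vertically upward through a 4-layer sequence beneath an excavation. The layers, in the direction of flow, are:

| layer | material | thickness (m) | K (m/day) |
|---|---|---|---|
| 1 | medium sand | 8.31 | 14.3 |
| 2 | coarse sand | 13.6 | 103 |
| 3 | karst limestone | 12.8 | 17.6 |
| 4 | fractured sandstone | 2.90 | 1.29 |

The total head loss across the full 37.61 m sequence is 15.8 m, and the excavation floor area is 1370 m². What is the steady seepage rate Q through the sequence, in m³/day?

Flow is perpendicular to layering, so the layers act in series and the equivalent K is the thickness-weighted harmonic mean.
Total thickness L = 8.31 + 13.6 + 12.8 + 2.90 = 37.61 m.
Σ(b_i/K_i) = 8.31/14.3 + 13.6/103 + 12.8/17.6 + 2.90/1.29 = 3.688 d.
K_eq = L / Σ(b_i/K_i) = 37.61 / 3.688 = 10.20 m/day.
Q = K_eq · A · (Δh/L) = 10.20 × 1370 × (15.8/37.61) = 5869 m³/day.

5870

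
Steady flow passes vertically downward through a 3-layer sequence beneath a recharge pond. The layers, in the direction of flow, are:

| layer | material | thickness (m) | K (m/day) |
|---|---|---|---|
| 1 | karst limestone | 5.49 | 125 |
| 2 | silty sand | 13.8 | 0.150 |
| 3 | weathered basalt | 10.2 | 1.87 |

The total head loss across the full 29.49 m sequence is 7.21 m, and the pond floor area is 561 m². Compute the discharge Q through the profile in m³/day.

Flow is perpendicular to layering, so the layers act in series and the equivalent K is the thickness-weighted harmonic mean.
Total thickness L = 5.49 + 13.8 + 10.2 = 29.49 m.
Σ(b_i/K_i) = 5.49/125 + 13.8/0.150 + 10.2/1.87 = 97.50 d.
K_eq = L / Σ(b_i/K_i) = 29.49 / 97.50 = 0.3025 m/day.
Q = K_eq · A · (Δh/L) = 0.3025 × 561 × (7.21/29.49) = 41.49 m³/day.

41.5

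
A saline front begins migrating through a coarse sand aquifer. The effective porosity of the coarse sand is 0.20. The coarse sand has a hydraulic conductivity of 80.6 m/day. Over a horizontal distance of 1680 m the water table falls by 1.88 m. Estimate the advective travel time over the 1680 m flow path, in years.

Hydraulic gradient i = Δh / L = 1.88 / 1680 = 0.001119.
Darcy flux q = K · i = 80.60 × 0.001119 = 0.09020 m/day.
Seepage velocity v = q / n_e = 0.09020 / 0.20 = 0.4510 m/day.
Travel time t = L / v = 1680 / 0.4510 = 3725 days = 10.20 years.

10.2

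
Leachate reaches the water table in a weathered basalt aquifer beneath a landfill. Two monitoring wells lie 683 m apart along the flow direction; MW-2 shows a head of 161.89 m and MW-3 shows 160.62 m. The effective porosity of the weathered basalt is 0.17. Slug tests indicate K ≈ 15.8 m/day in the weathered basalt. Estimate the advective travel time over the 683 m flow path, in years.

Hydraulic gradient i = (161.89 − 160.62) / 683 = 1.27 / 683 = 0.001859.
Darcy flux q = K · i = 15.80 × 0.001859 = 0.02938 m/day.
Seepage velocity v = q / n_e = 0.02938 / 0.17 = 0.1728 m/day.
Travel time t = L / v = 683 / 0.1728 = 3952 days = 10.82 years.

10.8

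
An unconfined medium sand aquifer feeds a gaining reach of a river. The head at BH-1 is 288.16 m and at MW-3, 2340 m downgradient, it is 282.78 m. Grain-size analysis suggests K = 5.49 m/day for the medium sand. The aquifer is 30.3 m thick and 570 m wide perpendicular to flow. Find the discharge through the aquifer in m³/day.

Cross-sectional area A = 570 × 30.3 = 17271 m².
Hydraulic gradient i = (288.16 − 282.78) / 2340 = 5.38 / 2340 = 0.002299.
Darcy's law: Q = K · A · i = 5.490 × 17271 × 0.002299 = 218.0 m³/day.

218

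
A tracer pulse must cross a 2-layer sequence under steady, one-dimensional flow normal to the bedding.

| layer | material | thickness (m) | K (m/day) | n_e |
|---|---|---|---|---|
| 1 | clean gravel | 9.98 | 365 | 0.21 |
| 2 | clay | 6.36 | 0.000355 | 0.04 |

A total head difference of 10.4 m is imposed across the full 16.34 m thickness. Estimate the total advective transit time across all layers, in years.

11.1

With flow normal to the layers, continuity requires the same specific discharge q through every layer.
Σ(b_i/K_i) = 9.98/365 + 6.36/0.000355 = 17916 d.
q = Δh / Σ(b_i/K_i) = 10.4 / 17916 = 0.0005805 m/day.
In each layer the seepage velocity is v_i = q/n_i, so the layer transit time is t_i = b_i·n_i / q:
  layer 1 (clean gravel): t_1 = 9.98 × 0.21 / 0.0005805 = 3610 d
  layer 2 (clay): t_2 = 6.36 × 0.04 / 0.0005805 = 438.2 d
Total t = Σ t_i = 4049 days = 11.08 years.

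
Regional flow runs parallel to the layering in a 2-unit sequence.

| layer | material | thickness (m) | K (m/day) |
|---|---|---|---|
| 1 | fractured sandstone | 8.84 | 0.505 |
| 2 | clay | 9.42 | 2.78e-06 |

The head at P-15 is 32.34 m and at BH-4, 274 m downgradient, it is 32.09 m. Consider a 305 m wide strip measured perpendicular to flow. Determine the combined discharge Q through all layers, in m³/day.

1.24

Flow is parallel to layering, so each bed carries its own Darcy discharge and the transmissivities add.
Σ(K_i·b_i) = 0.505×8.84 + 2.78e-06×9.42 = 4.464 m²/day.
Hydraulic gradient i = (32.34 − 32.09) / 274 = 0.25 / 274 = 0.0009124.
Q = Σ(K_i·b_i) · W · i = 4.464 × 305 × 0.0009124 = 1.242 m³/day.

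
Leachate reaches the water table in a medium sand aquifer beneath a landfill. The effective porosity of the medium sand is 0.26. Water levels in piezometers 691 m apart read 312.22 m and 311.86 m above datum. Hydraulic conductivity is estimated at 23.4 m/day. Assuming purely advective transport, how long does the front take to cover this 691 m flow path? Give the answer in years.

40.3

Hydraulic gradient i = (312.22 − 311.86) / 691 = 0.36 / 691 = 0.0005210.
Darcy flux q = K · i = 23.40 × 0.0005210 = 0.01219 m/day.
Seepage velocity v = q / n_e = 0.01219 / 0.26 = 0.04689 m/day.
Travel time t = L / v = 691 / 0.04689 = 14737 days = 40.35 years.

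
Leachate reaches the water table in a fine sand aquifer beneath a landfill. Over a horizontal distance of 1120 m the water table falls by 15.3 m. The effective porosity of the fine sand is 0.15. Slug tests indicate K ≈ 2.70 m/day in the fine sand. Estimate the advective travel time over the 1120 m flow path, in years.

Hydraulic gradient i = Δh / L = 15.3 / 1120 = 0.01366.
Darcy flux q = K · i = 2.700 × 0.01366 = 0.03688 m/day.
Seepage velocity v = q / n_e = 0.03688 / 0.15 = 0.2459 m/day.
Travel time t = L / v = 1120 / 0.2459 = 4555 days = 12.47 years.

12.5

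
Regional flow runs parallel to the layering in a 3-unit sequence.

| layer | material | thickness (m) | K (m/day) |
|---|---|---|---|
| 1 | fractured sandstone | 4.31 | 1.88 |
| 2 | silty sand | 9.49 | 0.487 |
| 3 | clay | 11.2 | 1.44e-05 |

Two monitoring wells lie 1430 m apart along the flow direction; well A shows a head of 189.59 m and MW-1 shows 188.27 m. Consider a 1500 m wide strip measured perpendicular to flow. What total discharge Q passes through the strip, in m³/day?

17.6

Flow is parallel to layering, so each bed carries its own Darcy discharge and the transmissivities add.
Σ(K_i·b_i) = 1.88×4.31 + 0.487×9.49 + 1.44e-05×11.2 = 12.72 m²/day.
Hydraulic gradient i = (189.59 − 188.27) / 1430 = 1.32 / 1430 = 0.0009231.
Q = Σ(K_i·b_i) · W · i = 12.72 × 1500 × 0.0009231 = 17.62 m³/day.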